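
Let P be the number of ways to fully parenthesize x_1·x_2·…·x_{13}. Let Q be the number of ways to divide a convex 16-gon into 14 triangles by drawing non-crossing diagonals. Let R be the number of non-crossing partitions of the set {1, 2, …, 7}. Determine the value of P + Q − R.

2882023

Bracketing 13 factors into binary products is counted by C_{13−1} = C_12. So P = C_12 = 208012.
A convex 16-gon is triangulated into 14 triangles, and the number of such triangulations is the Catalan number C_{16−2} = C_14. So Q = C_14 = 2674440.
The non-crossing partitions of [7] form a lattice of size C_7. So R = C_7 = 429.
P + Q − R = 208012 + 2674440 − 429 = 2882023.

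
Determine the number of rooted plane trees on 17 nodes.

A rooted plane tree on 17 nodes has 16 edges, and such trees are counted by C_16.
C_16 = C_15 · 2(2·15+1)/(15+2) = 9694845 · 62/17 = 35357670.

35357670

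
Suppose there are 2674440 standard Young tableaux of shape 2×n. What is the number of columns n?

14

Standard Young tableaux of shape 2×n are counted by C_n, and C_14 = 2674440.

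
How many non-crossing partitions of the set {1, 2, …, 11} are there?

The non-crossing partitions of [11] form a lattice of size C_11.
C_11 = C(22,11)/12 = 705432/12 = 58786.

58786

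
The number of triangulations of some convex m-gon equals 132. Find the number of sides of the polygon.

Triangulations of a convex m-gon are counted by C_{m−2}; 132 = C_6.
So m − 2 = 6, giving m = 8 sides.

8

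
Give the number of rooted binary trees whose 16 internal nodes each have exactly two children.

Full binary trees with n internal nodes are counted by C_n; here n = 16.
C_16 = C_15 · 2(2·15+1)/(15+2) = 9694845 · 62/17 = 35357670.

35357670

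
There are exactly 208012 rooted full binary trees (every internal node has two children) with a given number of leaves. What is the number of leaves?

Full binary trees with L leaves are counted by C_{L−1}, and C_12 = 208012.
So the index is 12, and the number of leaves is 12 + 1 = 13.

13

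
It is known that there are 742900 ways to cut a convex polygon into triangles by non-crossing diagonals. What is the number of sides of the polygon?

15

Triangulations of a convex m-gon are counted by C_{m−2}; 742900 = C_13.
So m − 2 = 13, giving m = 15 sides.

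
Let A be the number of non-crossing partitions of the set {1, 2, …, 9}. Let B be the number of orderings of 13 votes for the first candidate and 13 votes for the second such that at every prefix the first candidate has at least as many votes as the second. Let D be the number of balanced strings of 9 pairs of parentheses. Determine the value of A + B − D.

Non-crossing partitions of an n-element set are counted by C_n; here n = 9. So A = C_9 = 4862.
Reading a vote for the leader as '(' and for the other as ')' turns such a sequence into a balanced string of 13 pairs, so the count is C_13. So B = C_13 = 742900.
Balanced strings of n pairs of brackets are counted by C_n; here n = 9. So D = C_9 = 4862.
A + B − D = 4862 + 742900 − 4862 = 742900.

742900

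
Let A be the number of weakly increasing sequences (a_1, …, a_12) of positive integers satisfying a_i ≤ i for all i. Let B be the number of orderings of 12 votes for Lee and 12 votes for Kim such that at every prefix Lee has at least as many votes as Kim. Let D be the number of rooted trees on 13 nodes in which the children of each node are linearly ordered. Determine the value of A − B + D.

208012

Such sub-staircase sequences of length n are counted by C_n; here n = 12. So A = C_12 = 208012.
Reading a vote for the leader as '(' and for the other as ')' turns such a sequence into a balanced string of 12 pairs, so the count is C_12. So B = C_12 = 208012.
A rooted plane tree on 13 nodes has 12 edges, and such trees are counted by C_12. So D = C_12 = 208012.
A − B + D = 208012 − 208012 + 208012 = 208012.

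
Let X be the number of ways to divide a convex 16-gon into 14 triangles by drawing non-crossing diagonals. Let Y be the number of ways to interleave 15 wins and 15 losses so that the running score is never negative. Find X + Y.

12369285

The number of triangulations of a 16-gon is the Catalan number C_14 (index = sides − 2). So X = C_14 = 2674440.
Ballot sequences with n votes each where one side never trails are Dyck words, counted by C_n; here n = 15. So Y = C_15 = 9694845.
X + Y = 2674440 + 9694845 = 12369285.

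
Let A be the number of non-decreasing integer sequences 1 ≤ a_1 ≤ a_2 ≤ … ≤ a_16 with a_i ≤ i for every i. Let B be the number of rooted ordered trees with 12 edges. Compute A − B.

Weakly increasing sequences with a_i ≤ i biject with Dyck paths of semilength 16, so there are C_16. So A = C_16 = 35357670.
Rooted ordered trees with n edges are counted by C_n; here n = 12. So B = C_12 = 208012.
A − B = 35357670 − 208012 = 35149658.

35149658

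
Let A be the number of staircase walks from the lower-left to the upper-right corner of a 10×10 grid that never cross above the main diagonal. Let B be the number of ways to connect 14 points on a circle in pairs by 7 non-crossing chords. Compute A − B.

16367

Monotone paths in an n×n grid that stay weakly below the diagonal are counted by C_n; here n = 10. So A = C_10 = 16796.
Non-crossing perfect matchings of 2n points on a circle are counted by C_n; with 14 points, n = 7. So B = C_7 = 429.
A − B = 16796 − 429 = 16367.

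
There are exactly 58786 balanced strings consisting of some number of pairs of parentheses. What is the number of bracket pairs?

Balanced strings of n bracket-pairs are counted by C_n; 58786 = C_11.

11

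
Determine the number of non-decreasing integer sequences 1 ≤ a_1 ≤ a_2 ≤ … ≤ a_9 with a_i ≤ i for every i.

4862

Such sub-staircase sequences of length n are counted by C_n; here n = 9.
C_9 = C(18,9)/10 = 48620/10 = 4862.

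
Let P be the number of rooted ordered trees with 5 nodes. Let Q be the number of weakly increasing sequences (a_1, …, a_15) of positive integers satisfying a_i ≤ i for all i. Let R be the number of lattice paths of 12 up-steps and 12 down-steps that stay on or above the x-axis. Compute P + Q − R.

9486847

Rooted ordered (plane) trees on m nodes have m−1 edges and are counted by C_{m−1}; m = 5 gives C_4. So P = C_4 = 14.
Weakly increasing sequences with a_i ≤ i biject with Dyck paths of semilength 15, so there are C_15. So Q = C_15 = 9694845.
Paths of 12 up- and 12 down-steps that never dip below the axis are Dyck paths; their count is C_12. So R = C_12 = 208012.
P + Q − R = 14 + 9694845 − 208012 = 9486847.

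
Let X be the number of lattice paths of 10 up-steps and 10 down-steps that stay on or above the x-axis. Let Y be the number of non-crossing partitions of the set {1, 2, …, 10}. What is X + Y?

33592

A Dyck path with 10 up-steps and 10 down-steps has semilength 10, so there are C_10 of them. So X = C_10 = 16796.
The non-crossing partitions of [10] form a lattice of size C_10. So Y = C_10 = 16796.
X + Y = 16796 + 16796 = 33592.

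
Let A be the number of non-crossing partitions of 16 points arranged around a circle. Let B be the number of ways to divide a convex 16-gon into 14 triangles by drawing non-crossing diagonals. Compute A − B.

Non-crossing partitions of an n-element set are counted by C_n; here n = 16. So A = C_16 = 35357670.
A convex 16-gon is triangulated into 14 triangles, and the number of such triangulations is the Catalan number C_{16−2} = C_14. So B = C_14 = 2674440.
A − B = 35357670 − 2674440 = 32683230.

32683230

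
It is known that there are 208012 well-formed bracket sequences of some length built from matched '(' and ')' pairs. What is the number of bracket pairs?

12

Balanced strings of n bracket-pairs are counted by C_n; 208012 = C_12.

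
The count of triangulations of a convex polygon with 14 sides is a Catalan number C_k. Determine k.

12

The number of triangulations of a 14-gon is the Catalan number C_12 (index = sides − 2).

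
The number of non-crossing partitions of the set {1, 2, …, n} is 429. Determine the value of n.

Non-crossing partitions of [n] are counted by C_n; 429 = C_7.

7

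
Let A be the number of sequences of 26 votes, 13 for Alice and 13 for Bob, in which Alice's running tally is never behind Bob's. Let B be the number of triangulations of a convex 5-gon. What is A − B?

Ballot sequences with n votes each where one side never trails are Dyck words, counted by C_n; here n = 13. So A = C_13 = 742900.
Triangulations of a convex m-gon are counted by C_{m−2}; with m = 5 this is C_3. So B = C_3 = 5.
A − B = 742900 − 5 = 742895.

742895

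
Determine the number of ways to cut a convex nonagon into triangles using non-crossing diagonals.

429

Triangulations of a convex m-gon are counted by C_{m−2}; with m = 9 this is C_7.
C_7 = C(14,7)/8 = 3432/8 = 429.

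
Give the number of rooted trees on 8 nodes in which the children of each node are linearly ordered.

429

Rooted ordered (plane) trees on m nodes have m−1 edges and are counted by C_{m−1}; m = 8 gives C_7.
C_7 = 429.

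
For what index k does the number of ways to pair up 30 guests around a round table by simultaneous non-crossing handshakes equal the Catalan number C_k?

15

With 30 = 2·15 people, non-crossing handshake pairings are non-crossing perfect matchings on a circle, counted by C_15.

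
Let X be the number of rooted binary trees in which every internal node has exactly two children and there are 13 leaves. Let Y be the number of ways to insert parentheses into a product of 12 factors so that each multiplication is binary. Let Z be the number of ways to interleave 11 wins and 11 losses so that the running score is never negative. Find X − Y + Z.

A full binary tree with L leaves has L−1 internal nodes and is counted by C_{L−1}; L = 13 gives C_12. So X = C_12 = 208012.
Parenthesizations of m factors correspond to full binary trees with m leaves, counted by C_{m−1}; m = 12 gives C_11. So Y = C_11 = 58786.
Ballot sequences with n votes each where one side never trails are Dyck words, counted by C_n; here n = 11. So Z = C_11 = 58786.
X − Y + Z = 208012 − 58786 + 58786 = 208012.

208012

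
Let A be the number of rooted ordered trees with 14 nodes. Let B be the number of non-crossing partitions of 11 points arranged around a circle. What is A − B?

Rooted ordered (plane) trees on m nodes have m−1 edges and are counted by C_{m−1}; m = 14 gives C_13. So A = C_13 = 742900.
The non-crossing partitions of [11] form a lattice of size C_11. So B = C_11 = 58786.
A − B = 742900 − 58786 = 684114.

684114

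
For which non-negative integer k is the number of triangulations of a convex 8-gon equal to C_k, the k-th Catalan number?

Triangulations of a convex m-gon are counted by C_{m−2}; with m = 8 this is C_6.

6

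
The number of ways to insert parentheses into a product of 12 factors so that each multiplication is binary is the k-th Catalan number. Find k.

11

Ways to associate a product of 12 factors correspond to binary trees on 12 leaves, so the count is C_11.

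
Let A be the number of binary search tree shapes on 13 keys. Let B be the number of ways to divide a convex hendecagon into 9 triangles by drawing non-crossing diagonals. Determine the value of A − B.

Rooted binary trees with 13 nodes (each child slot possibly empty) number C_13. So A = C_13 = 742900.
Triangulations of a convex m-gon are counted by C_{m−2}; with m = 11 this is C_9. So B = C_9 = 4862.
A − B = 742900 − 4862 = 738038.

738038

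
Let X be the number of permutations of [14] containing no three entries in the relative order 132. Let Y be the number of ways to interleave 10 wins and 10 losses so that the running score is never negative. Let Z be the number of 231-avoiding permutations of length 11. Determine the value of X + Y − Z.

2632450

Permutations of [n] avoiding any single length-3 pattern are counted by C_n; here n = 14. So X = C_14 = 2674440.
Reading a vote for the leader as '(' and for the other as ')' turns such a sequence into a balanced string of 10 pairs, so the count is C_10. So Y = C_10 = 16796.
Permutations of [n] avoiding any single length-3 pattern are counted by C_n; here n = 11. So Z = C_11 = 58786.
X + Y − Z = 2674440 + 16796 − 58786 = 2632450.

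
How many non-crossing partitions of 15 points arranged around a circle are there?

9694845

Non-crossing partitions of an n-element set are counted by C_n; here n = 15.
C_15 = 9694845.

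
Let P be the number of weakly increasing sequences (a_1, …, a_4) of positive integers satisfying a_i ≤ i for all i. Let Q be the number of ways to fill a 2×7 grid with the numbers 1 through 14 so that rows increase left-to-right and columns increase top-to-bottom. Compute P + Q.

443

Weakly increasing sequences with a_i ≤ i biject with Dyck paths of semilength 4, so there are C_4. So P = C_4 = 14.
Standard Young tableaux of shape 2×n are counted by C_n; here n = 7. So Q = C_7 = 429.
P + Q = 14 + 429 = 443.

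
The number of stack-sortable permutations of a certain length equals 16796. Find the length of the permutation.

10

Stack-sortable permutations of [n] are counted by C_n, and C_10 = 16796.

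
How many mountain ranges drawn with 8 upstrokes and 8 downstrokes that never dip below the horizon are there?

1430

Dyck paths of semilength n (length 2n) are counted by C_n; here n = 8.
C_8 = 1430.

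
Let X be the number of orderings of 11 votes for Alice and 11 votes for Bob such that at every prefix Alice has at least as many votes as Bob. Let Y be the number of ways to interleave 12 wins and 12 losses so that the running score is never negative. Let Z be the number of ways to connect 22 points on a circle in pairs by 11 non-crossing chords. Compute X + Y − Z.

208012

Reading a vote for the leader as '(' and for the other as ')' turns such a sequence into a balanced string of 11 pairs, so the count is C_11. So X = C_11 = 58786.
Reading a vote for the leader as '(' and for the other as ')' turns such a sequence into a balanced string of 12 pairs, so the count is C_12. So Y = C_12 = 208012.
Pairing 22 circle points by 11 non-crossing chords gives C_11 matchings. So Z = C_11 = 58786.
X + Y − Z = 58786 + 208012 − 58786 = 208012.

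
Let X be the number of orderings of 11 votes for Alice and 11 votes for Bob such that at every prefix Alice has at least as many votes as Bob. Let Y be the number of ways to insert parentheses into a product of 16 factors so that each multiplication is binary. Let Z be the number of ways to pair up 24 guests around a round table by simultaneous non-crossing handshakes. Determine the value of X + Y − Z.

Ballot sequences with n votes each where one side never trails are Dyck words, counted by C_n; here n = 11. So X = C_11 = 58786.
Parenthesizations of m factors correspond to full binary trees with m leaves, counted by C_{m−1}; m = 16 gives C_15. So Y = C_15 = 9694845.
With 24 = 2·12 people, non-crossing handshake pairings are non-crossing perfect matchings on a circle, counted by C_12. So Z = C_12 = 208012.
X + Y − Z = 58786 + 9694845 − 208012 = 9545619.

9545619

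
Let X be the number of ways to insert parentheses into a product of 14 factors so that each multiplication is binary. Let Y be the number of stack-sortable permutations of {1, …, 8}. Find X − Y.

Bracketing 14 factors into binary products is counted by C_{14−1} = C_13. So X = C_13 = 742900.
Stack-sortable permutations are exactly the 231-avoiding ones, counted by C_n; here n = 8. So Y = C_8 = 1430.
X − Y = 742900 − 1430 = 741470.

741470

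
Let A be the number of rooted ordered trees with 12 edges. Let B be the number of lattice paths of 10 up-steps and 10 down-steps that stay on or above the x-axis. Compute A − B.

Rooted ordered trees with n edges are counted by C_n; here n = 12. So A = C_12 = 208012.
Paths of 10 up- and 10 down-steps that never dip below the axis are Dyck paths; their count is C_10. So B = C_10 = 16796.
A − B = 208012 − 16796 = 191216.

191216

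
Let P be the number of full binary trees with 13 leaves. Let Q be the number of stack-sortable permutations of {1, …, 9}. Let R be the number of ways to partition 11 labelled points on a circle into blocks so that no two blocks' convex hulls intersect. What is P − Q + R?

261936

A full binary tree with L leaves has L−1 internal nodes and is counted by C_{L−1}; L = 13 gives C_12. So P = C_12 = 208012.
By Knuth's characterisation, the stack-sortable permutations of length 9 are the 231-avoiders, numbering C_9. So Q = C_9 = 4862.
Non-crossing partitions of an n-element set are counted by C_n; here n = 11. So R = C_11 = 58786.
P − Q + R = 208012 − 4862 + 58786 = 261936.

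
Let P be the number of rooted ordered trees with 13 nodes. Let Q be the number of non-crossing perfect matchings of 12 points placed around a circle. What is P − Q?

207880

A rooted plane tree on 13 nodes has 12 edges, and such trees are counted by C_12. So P = C_12 = 208012.
Non-crossing perfect matchings of 2n points on a circle are counted by C_n; with 12 points, n = 6. So Q = C_6 = 132.
P − Q = 208012 − 132 = 207880.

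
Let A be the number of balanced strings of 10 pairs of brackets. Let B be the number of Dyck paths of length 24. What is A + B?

With 10 pairs the number of balanced bracket strings is the Catalan number C_10. So A = C_10 = 16796.
Dyck paths of semilength n (length 2n) are counted by C_n; here n = 12. So B = C_12 = 208012.
A + B = 16796 + 208012 = 224808.

224808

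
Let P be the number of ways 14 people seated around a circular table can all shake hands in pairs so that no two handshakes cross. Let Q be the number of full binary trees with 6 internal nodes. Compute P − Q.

297

Non-crossing handshake pairings of 2n people are counted by C_n; 14 people gives n = 7. So P = C_7 = 429.
Full binary trees with n internal nodes are counted by C_n; here n = 6. So Q = C_6 = 132.
P − Q = 429 − 132 = 297.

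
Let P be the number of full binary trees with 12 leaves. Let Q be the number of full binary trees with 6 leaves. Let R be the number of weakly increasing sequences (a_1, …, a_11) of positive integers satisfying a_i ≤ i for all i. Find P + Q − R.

A full binary tree with L leaves has L−1 internal nodes and is counted by C_{L−1}; L = 12 gives C_11. So P = C_11 = 58786.
Full binary trees with 6 leaves have 6−1 = 5 internal nodes, so there are C_5 of them. So Q = C_5 = 42.
Such sub-staircase sequences of length n are counted by C_n; here n = 11. So R = C_11 = 58786.
P + Q − R = 58786 + 42 − 58786 = 42.

42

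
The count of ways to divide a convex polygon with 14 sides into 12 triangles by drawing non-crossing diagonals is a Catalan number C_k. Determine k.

12

A convex 14-gon is triangulated into 12 triangles, and the number of such triangulations is the Catalan number C_{14−2} = C_12.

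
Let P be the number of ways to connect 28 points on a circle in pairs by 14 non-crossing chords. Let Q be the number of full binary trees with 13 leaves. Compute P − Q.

Non-crossing perfect matchings of 2n points on a circle are counted by C_n; with 28 points, n = 14. So P = C_14 = 2674440.
Full binary trees with 13 leaves have 13−1 = 12 internal nodes, so there are C_12 of them. So Q = C_12 = 208012.
P − Q = 2674440 − 208012 = 2466428.

2466428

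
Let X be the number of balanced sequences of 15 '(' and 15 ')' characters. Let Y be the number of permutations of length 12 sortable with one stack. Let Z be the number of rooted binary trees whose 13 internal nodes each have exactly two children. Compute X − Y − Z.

With 15 pairs the number of balanced bracket strings is the Catalan number C_15. So X = C_15 = 9694845.
By Knuth's characterisation, the stack-sortable permutations of length 12 are the 231-avoiders, numbering C_12. So Y = C_12 = 208012.
The number of full binary trees on 13 internal nodes is the Catalan number C_13. So Z = C_13 = 742900.
X − Y − Z = 9694845 − 208012 − 742900 = 8743933.

8743933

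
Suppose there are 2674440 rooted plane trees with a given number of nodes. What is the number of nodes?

Rooted ordered trees on m nodes are counted by C_{m−1}. Since C_14 = 2674440, the index is 14.
So the index is 14, and the number of nodes is 14 + 1 = 15.

15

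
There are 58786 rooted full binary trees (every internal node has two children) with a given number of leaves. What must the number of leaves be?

12

Full binary trees with L leaves are counted by C_{L−1}; 58786 = C_11.
So the index is 11, and the number of leaves is 11 + 1 = 12.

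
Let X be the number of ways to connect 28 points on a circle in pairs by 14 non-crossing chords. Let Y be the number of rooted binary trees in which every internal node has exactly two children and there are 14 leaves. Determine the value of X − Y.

1931540

Pairing 28 circle points by 14 non-crossing chords gives C_14 matchings. So X = C_14 = 2674440.
A full binary tree with L leaves has L−1 internal nodes and is counted by C_{L−1}; L = 14 gives C_13. So Y = C_13 = 742900.
X − Y = 2674440 − 742900 = 1931540.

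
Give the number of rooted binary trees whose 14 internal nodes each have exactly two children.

Full binary trees with n internal nodes are counted by C_n; here n = 14.
C_14 = C_13 · 2(2·13+1)/(13+2) = 742900 · 54/15 = 2674440.

2674440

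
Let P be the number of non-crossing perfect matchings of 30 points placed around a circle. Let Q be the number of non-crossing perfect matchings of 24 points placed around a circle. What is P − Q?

9486833

Non-crossing perfect matchings of 2n points on a circle are counted by C_n; with 30 points, n = 15. So P = C_15 = 9694845.
Non-crossing perfect matchings of 2n points on a circle are counted by C_n; with 24 points, n = 12. So Q = C_12 = 208012.
P − Q = 9694845 − 208012 = 9486833.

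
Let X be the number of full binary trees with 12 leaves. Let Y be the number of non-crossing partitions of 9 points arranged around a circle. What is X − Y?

A full binary tree with L leaves has L−1 internal nodes and is counted by C_{L−1}; L = 12 gives C_11. So X = C_11 = 58786.
The non-crossing partitions of [9] form a lattice of size C_9. So Y = C_9 = 4862.
X − Y = 58786 − 4862 = 53924.

53924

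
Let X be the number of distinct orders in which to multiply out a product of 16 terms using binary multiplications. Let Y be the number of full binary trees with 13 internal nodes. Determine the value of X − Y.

Parenthesizations of m factors correspond to full binary trees with m leaves, counted by C_{m−1}; m = 16 gives C_15. So X = C_15 = 9694845.
The number of full binary trees on 13 internal nodes is the Catalan number C_13. So Y = C_13 = 742900.
X − Y = 9694845 − 742900 = 8951945.

8951945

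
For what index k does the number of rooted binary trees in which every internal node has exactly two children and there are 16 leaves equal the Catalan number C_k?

A full binary tree with L leaves has L−1 internal nodes and is counted by C_{L−1}; L = 16 gives C_15.

15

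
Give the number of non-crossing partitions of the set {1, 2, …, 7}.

429

The non-crossing partitions of [7] form a lattice of size C_7.
C_7 = C(14,7)/8 = 3432/8 = 429.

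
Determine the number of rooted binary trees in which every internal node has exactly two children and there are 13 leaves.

208012

Full binary trees with 13 leaves have 13−1 = 12 internal nodes, so there are C_12 of them.
C_12 = C(24,12)/13 = 2704156/13 = 208012.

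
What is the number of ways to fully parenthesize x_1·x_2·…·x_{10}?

Parenthesizations of m factors correspond to full binary trees with m leaves, counted by C_{m−1}; m = 10 gives C_9.
C_9 = C_8 · 2(2·8+1)/(8+2) = 1430 · 34/10 = 4862.

4862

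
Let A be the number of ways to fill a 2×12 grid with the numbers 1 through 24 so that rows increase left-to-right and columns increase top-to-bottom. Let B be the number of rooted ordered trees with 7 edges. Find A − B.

207583

By the hook-length formula (or a Dyck-path bijection), SYT of shape 2×12 number C_12. So A = C_12 = 208012.
A rooted plane tree with 7 edges has 8 nodes, and the count is C_7. So B = C_7 = 429.
A − B = 208012 − 429 = 207583.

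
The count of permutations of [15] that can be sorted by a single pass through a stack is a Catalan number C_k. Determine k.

By Knuth's characterisation, the stack-sortable permutations of length 15 are the 231-avoiders, numbering C_15.

15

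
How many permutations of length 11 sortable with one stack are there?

58786

Stack-sortable permutations are exactly the 231-avoiding ones, counted by C_n; here n = 11.
C_11 = C_10 · 2(2·10+1)/(10+2) = 16796 · 42/12 = 58786.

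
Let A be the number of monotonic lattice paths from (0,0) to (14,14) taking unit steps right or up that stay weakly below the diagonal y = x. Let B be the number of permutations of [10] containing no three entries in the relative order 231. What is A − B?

Sub-diagonal monotone paths from (0,0) to (14,14) biject with Dyck paths of semilength 14, giving C_14. So A = C_14 = 2674440.
For any fixed pattern of length 3, the pattern-avoiding permutations of [10] number C_10. So B = C_10 = 16796.
A − B = 2674440 − 16796 = 2657644.

2657644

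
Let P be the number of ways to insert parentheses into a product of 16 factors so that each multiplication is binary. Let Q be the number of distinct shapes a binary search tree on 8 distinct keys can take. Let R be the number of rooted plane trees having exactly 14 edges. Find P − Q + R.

12367855

Bracketing 16 factors into binary products is counted by C_{16−1} = C_15. So P = C_15 = 9694845.
There are C_n binary search tree shapes on n keys; with n = 8 that is C_8. So Q = C_8 = 1430.
Rooted ordered trees with n edges are counted by C_n; here n = 14. So R = C_14 = 2674440.
P − Q + R = 9694845 − 1430 + 2674440 = 12367855.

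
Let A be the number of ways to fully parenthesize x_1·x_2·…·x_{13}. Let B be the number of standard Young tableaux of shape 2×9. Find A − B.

203150

Ways to associate a product of 13 factors correspond to binary trees on 13 leaves, so the count is C_12. So A = C_12 = 208012.
Standard Young tableaux of shape 2×n are counted by C_n; here n = 9. So B = C_9 = 4862.
A − B = 208012 − 4862 = 203150.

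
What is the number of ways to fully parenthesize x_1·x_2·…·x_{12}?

58786

Ways to associate a product of 12 factors correspond to binary trees on 12 leaves, so the count is C_11.
C_11 = C(22,11)/12 = 705432/12 = 58786.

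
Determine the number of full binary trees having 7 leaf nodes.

132

A full binary tree with L leaves has L−1 internal nodes and is counted by C_{L−1}; L = 7 gives C_6.
C_6 = C_5 · 2(2·5+1)/(5+2) = 42 · 22/7 = 132.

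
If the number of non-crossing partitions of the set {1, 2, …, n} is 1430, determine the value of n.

8

Non-crossing partitions of [n] are counted by C_n, and C_8 = 1430.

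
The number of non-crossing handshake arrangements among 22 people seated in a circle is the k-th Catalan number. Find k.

11

With 22 = 2·11 people, non-crossing handshake pairings are non-crossing perfect matchings on a circle, counted by C_11.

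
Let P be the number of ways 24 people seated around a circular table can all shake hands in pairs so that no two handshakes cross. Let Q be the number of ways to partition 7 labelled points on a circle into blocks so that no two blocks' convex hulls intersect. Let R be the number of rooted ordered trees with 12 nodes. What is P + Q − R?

Non-crossing handshake pairings of 2n people are counted by C_n; 24 people gives n = 12. So P = C_12 = 208012.
Non-crossing partitions of an n-element set are counted by C_n; here n = 7. So Q = C_7 = 429.
Rooted ordered (plane) trees on m nodes have m−1 edges and are counted by C_{m−1}; m = 12 gives C_11. So R = C_11 = 58786.
P + Q − R = 208012 + 429 − 58786 = 149655.

149655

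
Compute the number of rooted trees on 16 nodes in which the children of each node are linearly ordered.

Rooted ordered (plane) trees on m nodes have m−1 edges and are counted by C_{m−1}; m = 16 gives C_15.
C_15 = C(30,15)/16 = 155117520/16 = 9694845.

9694845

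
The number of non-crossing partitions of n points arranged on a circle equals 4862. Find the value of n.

Non-crossing partitions of [n] are counted by C_n, and C_9 = 4862.

9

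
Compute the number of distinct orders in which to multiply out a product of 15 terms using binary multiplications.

2674440

Bracketing 15 factors into binary products is counted by C_{15−1} = C_14.
C_14 = C(28,14)/15 = 40116600/15 = 2674440.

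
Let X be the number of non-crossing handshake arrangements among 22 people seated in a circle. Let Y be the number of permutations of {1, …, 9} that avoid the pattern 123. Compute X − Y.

Non-crossing handshake pairings of 2n people are counted by C_n; 22 people gives n = 11. So X = C_11 = 58786.
For any fixed pattern of length 3, the pattern-avoiding permutations of [9] number C_9. So Y = C_9 = 4862.
X − Y = 58786 − 4862 = 53924.

53924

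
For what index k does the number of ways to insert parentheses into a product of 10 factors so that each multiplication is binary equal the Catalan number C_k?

9

Ways to associate a product of 10 factors correspond to binary trees on 10 leaves, so the count is C_9.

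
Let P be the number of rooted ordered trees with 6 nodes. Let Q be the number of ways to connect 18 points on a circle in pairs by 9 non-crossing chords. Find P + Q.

A rooted plane tree on 6 nodes has 5 edges, and such trees are counted by C_5. So P = C_5 = 42.
Non-crossing perfect matchings of 2n points on a circle are counted by C_n; with 18 points, n = 9. So Q = C_9 = 4862.
P + Q = 42 + 4862 = 4904.

4904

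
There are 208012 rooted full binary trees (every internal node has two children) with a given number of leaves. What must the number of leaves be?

Full binary trees with L leaves are counted by C_{L−1}. The Catalan number equal to 208012 is C_12.
So the index is 12, and the number of leaves is 12 + 1 = 13.

13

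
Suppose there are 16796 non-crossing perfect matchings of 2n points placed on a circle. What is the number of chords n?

Non-crossing pairings of 2n points on a circle are counted by C_n. Since C_10 = 16796, the index is 10.

10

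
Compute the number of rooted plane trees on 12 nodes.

Rooted ordered (plane) trees on m nodes have m−1 edges and are counted by C_{m−1}; m = 12 gives C_11.
C_11 = 58786.

58786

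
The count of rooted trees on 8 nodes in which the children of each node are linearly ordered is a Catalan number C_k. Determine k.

7

A rooted plane tree on 8 nodes has 7 edges, and such trees are counted by C_7.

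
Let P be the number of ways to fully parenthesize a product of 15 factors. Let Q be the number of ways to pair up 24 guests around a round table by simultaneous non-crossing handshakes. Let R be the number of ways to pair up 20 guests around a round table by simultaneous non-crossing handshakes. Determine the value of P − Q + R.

Ways to associate a product of 15 factors correspond to binary trees on 15 leaves, so the count is C_14. So P = C_14 = 2674440.
With 24 = 2·12 people, non-crossing handshake pairings are non-crossing perfect matchings on a circle, counted by C_12. So Q = C_12 = 208012.
Non-crossing handshake pairings of 2n people are counted by C_n; 20 people gives n = 10. So R = C_10 = 16796.
P − Q + R = 2674440 − 208012 + 16796 = 2483224.

2483224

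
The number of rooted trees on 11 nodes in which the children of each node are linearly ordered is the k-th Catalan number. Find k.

Rooted ordered (plane) trees on m nodes have m−1 edges and are counted by C_{m−1}; m = 11 gives C_10.

10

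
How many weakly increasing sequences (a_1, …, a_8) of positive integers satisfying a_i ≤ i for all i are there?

1430

Weakly increasing sequences with a_i ≤ i biject with Dyck paths of semilength 8, so there are C_8.
C_8 = C_7 · 2(2·7+1)/(7+2) = 429 · 30/9 = 1430.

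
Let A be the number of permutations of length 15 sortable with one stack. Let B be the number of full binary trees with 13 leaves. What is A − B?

By Knuth's characterisation, the stack-sortable permutations of length 15 are the 231-avoiders, numbering C_15. So A = C_15 = 9694845.
A full binary tree with L leaves has L−1 internal nodes and is counted by C_{L−1}; L = 13 gives C_12. So B = C_12 = 208012.
A − B = 9694845 − 208012 = 9486833.

9486833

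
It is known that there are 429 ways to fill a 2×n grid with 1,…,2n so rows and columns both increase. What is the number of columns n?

7

Standard Young tableaux of shape 2×n are counted by C_n. The Catalan number equal to 429 is C_7.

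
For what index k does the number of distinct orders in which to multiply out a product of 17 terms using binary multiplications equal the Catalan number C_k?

16

Ways to associate a product of 17 factors correspond to binary trees on 17 leaves, so the count is C_16.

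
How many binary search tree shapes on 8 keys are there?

There are C_n binary search tree shapes on n keys; with n = 8 that is C_8.
C_8 = C(16,8)/9 = 12870/9 = 1430.

1430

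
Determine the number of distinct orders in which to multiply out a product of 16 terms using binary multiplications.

9694845

Bracketing 16 factors into binary products is counted by C_{16−1} = C_15.
C_15 = C(30,15)/16 = 155117520/16 = 9694845.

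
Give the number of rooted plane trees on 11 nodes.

Rooted ordered (plane) trees on m nodes have m−1 edges and are counted by C_{m−1}; m = 11 gives C_10.
C_10 = C(20,10)/11 = 184756/11 = 16796.

16796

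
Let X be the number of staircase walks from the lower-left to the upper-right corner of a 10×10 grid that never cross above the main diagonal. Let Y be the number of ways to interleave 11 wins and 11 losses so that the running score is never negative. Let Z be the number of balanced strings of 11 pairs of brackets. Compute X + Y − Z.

Monotone paths in an n×n grid that stay weakly below the diagonal are counted by C_n; here n = 10. So X = C_10 = 16796.
Reading a vote for the leader as '(' and for the other as ')' turns such a sequence into a balanced string of 11 pairs, so the count is C_11. So Y = C_11 = 58786.
A balanced arrangement of 11 bracket pairs is a Dyck word of semilength 11, so the count is C_11. So Z = C_11 = 58786.
X + Y − Z = 16796 + 58786 − 58786 = 16796.

16796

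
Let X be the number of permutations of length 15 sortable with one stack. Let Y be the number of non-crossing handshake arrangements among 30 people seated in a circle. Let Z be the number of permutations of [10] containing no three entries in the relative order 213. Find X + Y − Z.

19372894

By Knuth's characterisation, the stack-sortable permutations of length 15 are the 231-avoiders, numbering C_15. So X = C_15 = 9694845.
Non-crossing handshake pairings of 2n people are counted by C_n; 30 people gives n = 15. So Y = C_15 = 9694845.
Permutations of [n] avoiding any single length-3 pattern are counted by C_n; here n = 10. So Z = C_10 = 16796.
X + Y − Z = 9694845 + 9694845 − 16796 = 19372894.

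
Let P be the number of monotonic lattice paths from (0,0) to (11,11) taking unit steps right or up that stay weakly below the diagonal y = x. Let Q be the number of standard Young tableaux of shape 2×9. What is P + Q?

Monotone paths in an n×n grid that stay weakly below the diagonal are counted by C_n; here n = 11. So P = C_11 = 58786.
By the hook-length formula (or a Dyck-path bijection), SYT of shape 2×9 number C_9. So Q = C_9 = 4862.
P + Q = 58786 + 4862 = 63648.

63648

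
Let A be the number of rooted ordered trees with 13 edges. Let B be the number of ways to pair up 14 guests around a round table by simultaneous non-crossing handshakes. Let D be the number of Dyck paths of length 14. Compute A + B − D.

Rooted ordered trees with n edges are counted by C_n; here n = 13. So A = C_13 = 742900.
With 14 = 2·7 people, non-crossing handshake pairings are non-crossing perfect matchings on a circle, counted by C_7. So B = C_7 = 429.
Paths of 7 up- and 7 down-steps that never dip below the axis are Dyck paths; their count is C_7. So D = C_7 = 429.
A + B − D = 742900 + 429 − 429 = 742900.

742900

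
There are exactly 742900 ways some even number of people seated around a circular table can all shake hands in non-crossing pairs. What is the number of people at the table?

26

Non-crossing handshake pairings of 2n people are counted by C_n. Since C_13 = 742900, the index is 13.
So n = 13, and there are 2n = 26 people.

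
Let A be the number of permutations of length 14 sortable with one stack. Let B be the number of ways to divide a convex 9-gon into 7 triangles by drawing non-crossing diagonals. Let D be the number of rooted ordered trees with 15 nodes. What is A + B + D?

5349309

Stack-sortable permutations are exactly the 231-avoiding ones, counted by C_n; here n = 14. So A = C_14 = 2674440.
Triangulations of a convex m-gon are counted by C_{m−2}; with m = 9 this is C_7. So B = C_7 = 429.
A rooted plane tree on 15 nodes has 14 edges, and such trees are counted by C_14. So D = C_14 = 2674440.
A + B + D = 2674440 + 429 + 2674440 = 5349309.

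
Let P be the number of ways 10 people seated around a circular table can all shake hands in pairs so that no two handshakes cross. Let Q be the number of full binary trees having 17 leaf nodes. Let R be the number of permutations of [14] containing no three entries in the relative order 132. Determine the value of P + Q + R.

38032152

Non-crossing handshake pairings of 2n people are counted by C_n; 10 people gives n = 5. So P = C_5 = 42.
Full binary trees with 17 leaves have 17−1 = 16 internal nodes, so there are C_16 of them. So Q = C_16 = 35357670.
For any fixed pattern of length 3, the pattern-avoiding permutations of [14] number C_14. So R = C_14 = 2674440.
P + Q + R = 42 + 35357670 + 2674440 = 38032152.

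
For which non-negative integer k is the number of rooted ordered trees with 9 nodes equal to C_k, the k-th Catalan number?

8

A rooted plane tree on 9 nodes has 8 edges, and such trees are counted by C_8.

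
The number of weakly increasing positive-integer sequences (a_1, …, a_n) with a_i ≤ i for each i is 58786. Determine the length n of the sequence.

11

Such sub-staircase sequences of length n are counted by C_n. Since C_11 = 58786, the index is 11.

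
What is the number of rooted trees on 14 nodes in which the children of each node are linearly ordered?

A rooted plane tree on 14 nodes has 13 edges, and such trees are counted by C_13.
C_13 = C(26,13)/14 = 10400600/14 = 742900.

742900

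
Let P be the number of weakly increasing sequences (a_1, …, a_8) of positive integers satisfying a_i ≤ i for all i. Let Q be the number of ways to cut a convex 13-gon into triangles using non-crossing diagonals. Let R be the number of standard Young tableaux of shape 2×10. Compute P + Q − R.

Such sub-staircase sequences of length n are counted by C_n; here n = 8. So P = C_8 = 1430.
Triangulations of a convex m-gon are counted by C_{m−2}; with m = 13 this is C_11. So Q = C_11 = 58786.
By the hook-length formula (or a Dyck-path bijection), SYT of shape 2×10 number C_10. So R = C_10 = 16796.
P + Q − R = 1430 + 58786 − 16796 = 43420.

43420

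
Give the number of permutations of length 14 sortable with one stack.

2674440

Stack-sortable permutations are exactly the 231-avoiding ones, counted by C_n; here n = 14.
C_14 = C(28,14)/15 = 40116600/15 = 2674440.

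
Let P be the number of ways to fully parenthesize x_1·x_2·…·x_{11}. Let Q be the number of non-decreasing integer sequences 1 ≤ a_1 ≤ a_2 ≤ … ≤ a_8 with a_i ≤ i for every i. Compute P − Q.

Ways to associate a product of 11 factors correspond to binary trees on 11 leaves, so the count is C_10. So P = C_10 = 16796.
Such sub-staircase sequences of length n are counted by C_n; here n = 8. So Q = C_8 = 1430.
P − Q = 16796 − 1430 = 15366.

15366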